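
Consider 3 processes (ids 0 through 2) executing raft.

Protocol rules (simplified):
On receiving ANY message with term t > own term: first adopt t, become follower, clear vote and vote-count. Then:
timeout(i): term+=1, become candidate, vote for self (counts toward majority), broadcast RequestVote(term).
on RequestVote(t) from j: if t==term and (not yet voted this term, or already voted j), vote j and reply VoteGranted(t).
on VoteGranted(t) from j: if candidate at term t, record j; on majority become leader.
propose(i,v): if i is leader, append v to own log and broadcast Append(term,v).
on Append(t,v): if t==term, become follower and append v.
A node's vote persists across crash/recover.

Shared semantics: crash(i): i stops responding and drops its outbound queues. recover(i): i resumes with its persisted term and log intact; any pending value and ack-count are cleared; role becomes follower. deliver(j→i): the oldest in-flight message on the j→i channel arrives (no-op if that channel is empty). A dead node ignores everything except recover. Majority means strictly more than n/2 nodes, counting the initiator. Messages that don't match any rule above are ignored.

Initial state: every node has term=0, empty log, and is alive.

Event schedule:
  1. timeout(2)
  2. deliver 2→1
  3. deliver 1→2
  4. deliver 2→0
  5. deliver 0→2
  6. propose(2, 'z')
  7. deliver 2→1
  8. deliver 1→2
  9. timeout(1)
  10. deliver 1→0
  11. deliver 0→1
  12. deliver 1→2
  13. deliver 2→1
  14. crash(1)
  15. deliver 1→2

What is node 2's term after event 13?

e1 timeout(2): 2[cand,t=1,-]
e2 deliver 2→1: 1[foll,t=1,-]
e3 deliver 1→2: 2[lead,t=1,-]
e4 deliver 2→0: 0[foll,t=1,-]
e5 deliver 0→2: ·
e6 propose(2,'z'): 2[lead,t=1,z]
e7 deliver 2→1: 1[foll,t=1,z]
e8 deliver 1→2: ·
e9 timeout(1): 1[cand,t=2,z]
e10 deliver 1→0: 0[foll,t=2,-]
e11 deliver 0→1: 1[lead,t=2,z]
e12 deliver 1→2: 2[foll,t=2,z]
e13 deliver 2→1: ·

2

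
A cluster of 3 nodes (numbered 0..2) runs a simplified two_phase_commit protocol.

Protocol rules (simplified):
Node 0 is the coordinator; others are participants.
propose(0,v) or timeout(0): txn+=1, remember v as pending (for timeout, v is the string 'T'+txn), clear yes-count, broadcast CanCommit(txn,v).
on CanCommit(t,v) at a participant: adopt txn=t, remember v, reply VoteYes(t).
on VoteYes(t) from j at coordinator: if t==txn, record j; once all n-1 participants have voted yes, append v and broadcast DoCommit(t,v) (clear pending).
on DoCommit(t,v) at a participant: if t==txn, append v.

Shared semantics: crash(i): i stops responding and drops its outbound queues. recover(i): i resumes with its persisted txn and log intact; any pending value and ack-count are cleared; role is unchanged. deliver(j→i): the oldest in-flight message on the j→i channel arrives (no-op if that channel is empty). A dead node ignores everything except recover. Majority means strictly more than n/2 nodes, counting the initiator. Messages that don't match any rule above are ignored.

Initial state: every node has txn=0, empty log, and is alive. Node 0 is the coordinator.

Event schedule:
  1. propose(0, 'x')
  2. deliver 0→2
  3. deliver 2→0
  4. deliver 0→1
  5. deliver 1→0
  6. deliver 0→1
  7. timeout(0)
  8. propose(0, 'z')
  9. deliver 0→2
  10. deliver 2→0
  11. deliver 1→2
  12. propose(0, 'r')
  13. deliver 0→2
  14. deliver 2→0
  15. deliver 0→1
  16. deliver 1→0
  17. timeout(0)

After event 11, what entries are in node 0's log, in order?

[1] propose(0,'x') → N0(coor t1 [-])
[2] deliver 0→2 → N2(part t1 [-])
[3] deliver 2→0 → ∅
[4] deliver 0→1 → N1(part t1 [-])
[5] deliver 1→0 → N0(coor t1 [x])
[6] deliver 0→1 → N1(part t1 [x])
[7] timeout(0) → N0(coor t2 [x])
[8] propose(0,'z') → N0(coor t3 [x])
[9] deliver 0→2 → N2(part t1 [x])
[10] deliver 2→0 → ∅
[11] deliver 1→2 → ∅

x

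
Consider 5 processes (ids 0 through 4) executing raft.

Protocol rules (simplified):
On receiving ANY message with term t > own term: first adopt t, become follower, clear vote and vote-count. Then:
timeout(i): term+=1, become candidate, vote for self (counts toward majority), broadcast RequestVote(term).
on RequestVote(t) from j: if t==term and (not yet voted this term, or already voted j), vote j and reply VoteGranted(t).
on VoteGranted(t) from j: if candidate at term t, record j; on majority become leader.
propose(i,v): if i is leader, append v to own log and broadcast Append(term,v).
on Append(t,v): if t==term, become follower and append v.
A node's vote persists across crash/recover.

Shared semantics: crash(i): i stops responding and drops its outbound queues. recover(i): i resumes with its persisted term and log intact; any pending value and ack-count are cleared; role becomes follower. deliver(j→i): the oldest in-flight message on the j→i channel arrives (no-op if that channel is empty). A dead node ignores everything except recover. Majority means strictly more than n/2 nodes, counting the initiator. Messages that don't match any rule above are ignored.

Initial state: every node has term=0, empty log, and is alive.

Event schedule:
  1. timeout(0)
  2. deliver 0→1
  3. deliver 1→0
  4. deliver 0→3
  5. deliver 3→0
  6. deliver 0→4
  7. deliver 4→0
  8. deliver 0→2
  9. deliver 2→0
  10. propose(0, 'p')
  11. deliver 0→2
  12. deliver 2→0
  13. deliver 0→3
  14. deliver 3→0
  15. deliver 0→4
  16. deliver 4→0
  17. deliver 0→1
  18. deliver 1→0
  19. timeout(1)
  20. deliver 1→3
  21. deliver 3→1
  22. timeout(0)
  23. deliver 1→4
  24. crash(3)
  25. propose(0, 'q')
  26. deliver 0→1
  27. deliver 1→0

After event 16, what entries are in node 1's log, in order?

[1] timeout(0) → N0(cand t1 [-])
[2] deliver 0→1 → N1(foll t1 [-])
[3] deliver 1→0 → ∅
[4] deliver 0→3 → N3(foll t1 [-])
[5] deliver 3→0 → N0(lead t1 [-])
[6] deliver 0→4 → N4(foll t1 [-])
[7] deliver 4→0 → ∅
[8] deliver 0→2 → N2(foll t1 [-])
[9] deliver 2→0 → ∅
[10] propose(0,'p') → N0(lead t1 [p])
[11] deliver 0→2 → N2(foll t1 [p])
[12] deliver 2→0 → ∅
[13] deliver 0→3 → N3(foll t1 [p])
[14] deliver 3→0 → ∅
[15] deliver 0→4 → N4(foll t1 [p])
[16] deliver 4→0 → ∅

empty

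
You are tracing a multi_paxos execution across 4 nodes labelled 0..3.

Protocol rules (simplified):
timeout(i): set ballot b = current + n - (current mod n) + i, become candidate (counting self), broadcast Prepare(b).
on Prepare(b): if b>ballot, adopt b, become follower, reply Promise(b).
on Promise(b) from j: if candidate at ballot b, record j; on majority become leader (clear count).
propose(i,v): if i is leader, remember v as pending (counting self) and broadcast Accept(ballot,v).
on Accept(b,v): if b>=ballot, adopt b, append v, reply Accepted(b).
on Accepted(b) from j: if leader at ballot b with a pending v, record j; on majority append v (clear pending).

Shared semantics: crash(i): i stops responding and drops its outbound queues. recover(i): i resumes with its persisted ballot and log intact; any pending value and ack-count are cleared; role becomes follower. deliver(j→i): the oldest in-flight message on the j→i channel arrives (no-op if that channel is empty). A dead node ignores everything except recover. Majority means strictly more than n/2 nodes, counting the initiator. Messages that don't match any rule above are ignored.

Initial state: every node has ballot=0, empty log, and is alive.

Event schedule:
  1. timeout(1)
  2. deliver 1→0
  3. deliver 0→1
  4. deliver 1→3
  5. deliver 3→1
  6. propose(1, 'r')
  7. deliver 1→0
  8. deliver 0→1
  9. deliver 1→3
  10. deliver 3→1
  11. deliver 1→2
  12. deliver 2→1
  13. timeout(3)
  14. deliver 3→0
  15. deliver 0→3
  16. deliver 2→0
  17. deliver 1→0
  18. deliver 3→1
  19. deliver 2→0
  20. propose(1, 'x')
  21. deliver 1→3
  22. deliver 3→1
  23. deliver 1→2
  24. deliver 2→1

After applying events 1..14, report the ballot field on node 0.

11

step 1 timeout(1): 1={cand,b=5,log=-}
step 2 deliver 1→0: 0={foll,b=5,log=-}
step 3 deliver 0→1: —
step 4 deliver 1→3: 3={foll,b=5,log=-}
step 5 deliver 3→1: 1={lead,b=5,log=-}
step 6 propose(1,'r'): —
step 7 deliver 1→0: 0={foll,b=5,log=r}
step 8 deliver 0→1: —
step 9 deliver 1→3: 3={foll,b=5,log=r}
step 10 deliver 3→1: 1={lead,b=5,log=r}
step 11 deliver 1→2: 2={foll,b=5,log=-}
step 12 deliver 2→1: —
step 13 timeout(3): 3={cand,b=11,log=r}
step 14 deliver 3→0: 0={foll,b=11,log=r}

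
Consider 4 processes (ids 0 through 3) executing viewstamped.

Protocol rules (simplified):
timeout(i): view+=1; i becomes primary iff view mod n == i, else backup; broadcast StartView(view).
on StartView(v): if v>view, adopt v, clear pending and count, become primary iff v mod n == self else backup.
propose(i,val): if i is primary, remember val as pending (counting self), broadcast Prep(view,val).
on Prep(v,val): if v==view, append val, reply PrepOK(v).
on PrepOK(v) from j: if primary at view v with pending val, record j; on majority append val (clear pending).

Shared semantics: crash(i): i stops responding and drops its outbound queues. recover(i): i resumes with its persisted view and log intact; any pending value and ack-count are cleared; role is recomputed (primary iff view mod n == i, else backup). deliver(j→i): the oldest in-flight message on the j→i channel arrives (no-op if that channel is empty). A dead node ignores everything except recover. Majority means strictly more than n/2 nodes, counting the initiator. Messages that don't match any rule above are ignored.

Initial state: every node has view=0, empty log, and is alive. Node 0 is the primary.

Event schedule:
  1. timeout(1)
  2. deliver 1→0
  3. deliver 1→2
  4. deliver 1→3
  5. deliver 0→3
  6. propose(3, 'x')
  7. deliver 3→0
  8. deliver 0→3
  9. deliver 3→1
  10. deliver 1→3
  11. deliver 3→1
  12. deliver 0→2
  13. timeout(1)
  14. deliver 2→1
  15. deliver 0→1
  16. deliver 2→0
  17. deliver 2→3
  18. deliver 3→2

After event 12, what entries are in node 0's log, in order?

[1] timeout(1) → N1(prim v1 [-])
[2] deliver 1→0 → N0(back v1 [-])
[3] deliver 1→2 → N2(back v1 [-])
[4] deliver 1→3 → N3(back v1 [-])
[5] deliver 0→3 → ∅
[6] propose(3,'x') → ∅
[7] deliver 3→0 → ∅
[8] deliver 0→3 → ∅
[9] deliver 3→1 → ∅
[10] deliver 1→3 → ∅
[11] deliver 3→1 → ∅
[12] deliver 0→2 → ∅

empty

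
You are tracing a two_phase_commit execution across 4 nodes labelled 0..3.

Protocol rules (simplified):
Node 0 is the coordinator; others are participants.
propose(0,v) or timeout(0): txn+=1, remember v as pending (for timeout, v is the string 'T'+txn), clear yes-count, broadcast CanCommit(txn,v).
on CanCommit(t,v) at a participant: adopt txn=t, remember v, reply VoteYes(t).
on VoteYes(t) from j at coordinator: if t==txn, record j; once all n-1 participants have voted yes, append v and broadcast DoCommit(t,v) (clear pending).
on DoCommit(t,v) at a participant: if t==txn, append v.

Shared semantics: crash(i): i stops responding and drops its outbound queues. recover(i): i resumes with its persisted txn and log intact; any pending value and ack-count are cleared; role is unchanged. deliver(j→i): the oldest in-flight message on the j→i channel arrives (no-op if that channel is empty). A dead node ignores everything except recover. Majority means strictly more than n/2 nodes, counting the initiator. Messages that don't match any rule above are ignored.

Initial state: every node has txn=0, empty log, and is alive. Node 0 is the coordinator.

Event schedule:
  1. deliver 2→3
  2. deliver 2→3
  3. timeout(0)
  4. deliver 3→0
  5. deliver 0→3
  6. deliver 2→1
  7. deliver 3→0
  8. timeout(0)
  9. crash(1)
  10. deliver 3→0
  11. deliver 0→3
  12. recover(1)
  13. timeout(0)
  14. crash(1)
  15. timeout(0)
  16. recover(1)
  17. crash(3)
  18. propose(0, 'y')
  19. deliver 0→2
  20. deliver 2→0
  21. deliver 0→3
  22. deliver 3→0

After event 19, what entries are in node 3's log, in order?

e1 deliver 2→3: ·
e2 deliver 2→3: ·
e3 timeout(0): 0[coor,t=1,-]
e4 deliver 3→0: ·
e5 deliver 0→3: 3[part,t=1,-]
e6 deliver 2→1: ·
e7 deliver 3→0: ·
e8 timeout(0): 0[coor,t=2,-]
e9 crash(1): 1[✗part,t=0,-]
e10 deliver 3→0: ·
e11 deliver 0→3: 3[part,t=2,-]
e12 recover(1): 1[part,t=0,-]
e13 timeout(0): 0[coor,t=3,-]
e14 crash(1): 1[✗part,t=0,-]
e15 timeout(0): 0[coor,t=4,-]
e16 recover(1): 1[part,t=0,-]
e17 crash(3): 3[✗part,t=2,-]
e18 propose(0,'y'): 0[coor,t=5,-]
e19 deliver 0→2: 2[part,t=1,-]

empty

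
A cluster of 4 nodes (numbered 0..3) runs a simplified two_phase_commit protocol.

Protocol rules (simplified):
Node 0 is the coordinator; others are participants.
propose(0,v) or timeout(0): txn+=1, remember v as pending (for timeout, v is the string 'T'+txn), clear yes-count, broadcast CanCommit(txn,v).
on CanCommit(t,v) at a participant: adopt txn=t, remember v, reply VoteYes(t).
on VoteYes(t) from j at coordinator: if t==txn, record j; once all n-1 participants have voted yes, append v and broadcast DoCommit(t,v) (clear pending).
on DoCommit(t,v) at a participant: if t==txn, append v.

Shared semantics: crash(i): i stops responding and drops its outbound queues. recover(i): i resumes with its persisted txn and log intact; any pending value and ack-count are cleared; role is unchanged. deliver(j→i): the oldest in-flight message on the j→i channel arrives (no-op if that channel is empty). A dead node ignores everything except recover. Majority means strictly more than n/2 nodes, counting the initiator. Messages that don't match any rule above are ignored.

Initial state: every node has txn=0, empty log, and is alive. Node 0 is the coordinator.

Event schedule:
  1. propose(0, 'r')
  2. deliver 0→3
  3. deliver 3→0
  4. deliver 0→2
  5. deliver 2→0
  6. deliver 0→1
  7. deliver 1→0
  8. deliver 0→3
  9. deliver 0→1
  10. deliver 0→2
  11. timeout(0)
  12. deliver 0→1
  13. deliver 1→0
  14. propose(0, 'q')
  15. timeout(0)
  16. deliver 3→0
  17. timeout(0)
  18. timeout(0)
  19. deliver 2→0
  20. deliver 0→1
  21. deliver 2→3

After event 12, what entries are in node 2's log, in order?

1. propose(0,'r'):  <0:coor t1 ->
2. deliver 0→3:  <3:part t1 ->
3. deliver 3→0:  nop
4. deliver 0→2:  <2:part t1 ->
5. deliver 2→0:  nop
6. deliver 0→1:  <1:part t1 ->
7. deliver 1→0:  <0:coor t1 r>
8. deliver 0→3:  <3:part t1 r>
9. deliver 0→1:  <1:part t1 r>
10. deliver 0→2:  <2:part t1 r>
11. timeout(0):  <0:coor t2 r>
12. deliver 0→1:  <1:part t2 r>

r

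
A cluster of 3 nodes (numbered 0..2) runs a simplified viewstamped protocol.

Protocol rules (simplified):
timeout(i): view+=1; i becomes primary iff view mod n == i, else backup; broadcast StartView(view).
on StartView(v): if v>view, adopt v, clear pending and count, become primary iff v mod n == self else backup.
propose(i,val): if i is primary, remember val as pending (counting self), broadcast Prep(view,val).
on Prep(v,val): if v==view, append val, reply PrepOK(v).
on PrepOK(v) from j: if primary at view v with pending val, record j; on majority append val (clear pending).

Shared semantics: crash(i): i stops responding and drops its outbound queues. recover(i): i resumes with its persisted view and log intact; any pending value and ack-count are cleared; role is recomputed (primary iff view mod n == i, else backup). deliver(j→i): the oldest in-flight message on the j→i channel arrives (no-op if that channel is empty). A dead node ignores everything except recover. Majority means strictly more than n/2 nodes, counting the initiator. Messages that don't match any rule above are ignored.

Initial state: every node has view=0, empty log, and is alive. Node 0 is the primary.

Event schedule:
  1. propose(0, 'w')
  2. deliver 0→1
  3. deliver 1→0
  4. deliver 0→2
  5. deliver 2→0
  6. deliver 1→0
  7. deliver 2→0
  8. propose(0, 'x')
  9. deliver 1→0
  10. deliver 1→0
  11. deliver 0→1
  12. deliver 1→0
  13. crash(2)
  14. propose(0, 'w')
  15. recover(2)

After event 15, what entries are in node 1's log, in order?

after 1 — propose(0,'w'): ·
after 2 — deliver 0→1: n1:back/v0/[w]
after 3 — deliver 1→0: n0:prim/v0/[w]
after 4 — deliver 0→2: n2:back/v0/[w]
after 5 — deliver 2→0: ·
after 6 — deliver 1→0: ·
after 7 — deliver 2→0: ·
after 8 — propose(0,'x'): ·
after 9 — deliver 1→0: ·
after 10 — deliver 1→0: ·
after 11 — deliver 0→1: n1:back/v0/[w,x]
after 12 — deliver 1→0: n0:prim/v0/[w,x]
after 13 — crash(2): n2:✗back/v0/[w]
after 14 — propose(0,'w'): ·
after 15 — recover(2): n2:back/v0/[w]

w,x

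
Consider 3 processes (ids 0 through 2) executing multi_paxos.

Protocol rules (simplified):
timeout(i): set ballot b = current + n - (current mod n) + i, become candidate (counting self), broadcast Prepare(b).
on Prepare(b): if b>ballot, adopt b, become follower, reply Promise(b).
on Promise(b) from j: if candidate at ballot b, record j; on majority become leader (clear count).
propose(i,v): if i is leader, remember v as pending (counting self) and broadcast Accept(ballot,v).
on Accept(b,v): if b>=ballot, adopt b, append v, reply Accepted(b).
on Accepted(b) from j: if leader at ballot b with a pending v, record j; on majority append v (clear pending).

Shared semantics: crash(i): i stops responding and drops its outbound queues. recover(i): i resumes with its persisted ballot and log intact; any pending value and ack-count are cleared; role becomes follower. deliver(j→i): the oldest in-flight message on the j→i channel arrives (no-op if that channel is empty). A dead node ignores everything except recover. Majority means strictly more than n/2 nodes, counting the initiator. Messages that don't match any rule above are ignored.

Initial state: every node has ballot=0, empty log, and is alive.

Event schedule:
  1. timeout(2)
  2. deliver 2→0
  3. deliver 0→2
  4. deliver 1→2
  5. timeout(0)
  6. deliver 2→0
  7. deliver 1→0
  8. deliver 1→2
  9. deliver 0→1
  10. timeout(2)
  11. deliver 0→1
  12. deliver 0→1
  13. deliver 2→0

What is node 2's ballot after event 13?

[1] timeout(2) → N2(cand b5 [-])
[2] deliver 2→0 → N0(foll b5 [-])
[3] deliver 0→2 → N2(lead b5 [-])
[4] deliver 1→2 → ∅
[5] timeout(0) → N0(cand b6 [-])
[6] deliver 2→0 → ∅
[7] deliver 1→0 → ∅
[8] deliver 1→2 → ∅
[9] deliver 0→1 → N1(foll b6 [-])
[10] timeout(2) → N2(cand b8 [-])
[11] deliver 0→1 → ∅
[12] deliver 0→1 → ∅
[13] deliver 2→0 → N0(foll b8 [-])

8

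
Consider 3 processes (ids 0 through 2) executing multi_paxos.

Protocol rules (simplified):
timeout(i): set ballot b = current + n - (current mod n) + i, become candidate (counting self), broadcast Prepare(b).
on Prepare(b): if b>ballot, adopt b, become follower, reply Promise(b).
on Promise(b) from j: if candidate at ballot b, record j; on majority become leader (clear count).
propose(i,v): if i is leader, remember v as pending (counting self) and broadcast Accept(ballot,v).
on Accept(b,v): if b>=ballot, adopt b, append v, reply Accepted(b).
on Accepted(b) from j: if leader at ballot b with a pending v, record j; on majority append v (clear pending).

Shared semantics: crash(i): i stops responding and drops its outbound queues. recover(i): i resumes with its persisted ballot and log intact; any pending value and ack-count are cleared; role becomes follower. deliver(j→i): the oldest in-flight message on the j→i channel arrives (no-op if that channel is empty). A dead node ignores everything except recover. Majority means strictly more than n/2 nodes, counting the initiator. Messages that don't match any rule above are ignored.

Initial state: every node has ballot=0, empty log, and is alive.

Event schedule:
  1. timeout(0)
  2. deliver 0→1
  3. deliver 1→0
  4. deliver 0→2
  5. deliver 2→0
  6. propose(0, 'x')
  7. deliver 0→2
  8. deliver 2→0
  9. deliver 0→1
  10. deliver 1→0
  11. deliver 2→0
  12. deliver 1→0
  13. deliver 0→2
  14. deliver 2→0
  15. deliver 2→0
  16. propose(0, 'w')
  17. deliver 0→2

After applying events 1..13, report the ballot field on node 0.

after 1 — timeout(0): n0:cand/b3/[-]
after 2 — deliver 0→1: n1:foll/b3/[-]
after 3 — deliver 1→0: n0:lead/b3/[-]
after 4 — deliver 0→2: n2:foll/b3/[-]
after 5 — deliver 2→0: ·
after 6 — propose(0,'x'): ·
after 7 — deliver 0→2: n2:foll/b3/[x]
after 8 — deliver 2→0: n0:lead/b3/[x]
after 9 — deliver 0→1: n1:foll/b3/[x]
after 10 — deliver 1→0: ·
after 11 — deliver 2→0: ·
after 12 — deliver 1→0: ·
after 13 — deliver 0→2: ·

3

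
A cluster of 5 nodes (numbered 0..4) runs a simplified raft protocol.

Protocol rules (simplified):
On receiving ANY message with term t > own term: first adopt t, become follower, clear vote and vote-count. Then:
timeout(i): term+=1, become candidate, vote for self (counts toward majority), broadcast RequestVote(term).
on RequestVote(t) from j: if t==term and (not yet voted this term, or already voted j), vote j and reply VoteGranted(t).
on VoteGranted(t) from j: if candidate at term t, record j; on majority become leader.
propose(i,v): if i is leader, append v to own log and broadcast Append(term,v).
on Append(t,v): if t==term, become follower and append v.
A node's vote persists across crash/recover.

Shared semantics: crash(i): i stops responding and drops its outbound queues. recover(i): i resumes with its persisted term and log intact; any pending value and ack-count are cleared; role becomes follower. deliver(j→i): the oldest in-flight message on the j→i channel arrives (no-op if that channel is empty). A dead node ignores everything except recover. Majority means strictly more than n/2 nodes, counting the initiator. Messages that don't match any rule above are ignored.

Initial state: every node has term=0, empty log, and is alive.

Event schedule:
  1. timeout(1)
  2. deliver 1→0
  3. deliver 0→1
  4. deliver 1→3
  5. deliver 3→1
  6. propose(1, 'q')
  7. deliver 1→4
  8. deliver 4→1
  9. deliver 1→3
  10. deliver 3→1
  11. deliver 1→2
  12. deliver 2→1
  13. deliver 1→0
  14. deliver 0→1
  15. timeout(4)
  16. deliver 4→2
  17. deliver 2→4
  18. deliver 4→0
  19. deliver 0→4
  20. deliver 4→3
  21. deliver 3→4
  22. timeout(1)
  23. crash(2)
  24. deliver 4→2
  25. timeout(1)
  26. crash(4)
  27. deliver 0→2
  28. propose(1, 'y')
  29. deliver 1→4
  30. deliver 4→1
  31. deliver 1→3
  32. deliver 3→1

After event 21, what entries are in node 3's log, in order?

e1 timeout(1): 1[cand,t=1,-]
e2 deliver 1→0: 0[foll,t=1,-]
e3 deliver 0→1: ·
e4 deliver 1→3: 3[foll,t=1,-]
e5 deliver 3→1: 1[lead,t=1,-]
e6 propose(1,'q'): 1[lead,t=1,q]
e7 deliver 1→4: 4[foll,t=1,-]
e8 deliver 4→1: ·
e9 deliver 1→3: 3[foll,t=1,q]
e10 deliver 3→1: ·
e11 deliver 1→2: 2[foll,t=1,-]
e12 deliver 2→1: ·
e13 deliver 1→0: 0[foll,t=1,q]
e14 deliver 0→1: ·
e15 timeout(4): 4[cand,t=2,-]
e16 deliver 4→2: 2[foll,t=2,-]
e17 deliver 2→4: ·
e18 deliver 4→0: 0[foll,t=2,q]
e19 deliver 0→4: 4[lead,t=2,-]
e20 deliver 4→3: 3[foll,t=2,q]
e21 deliver 3→4: ·

q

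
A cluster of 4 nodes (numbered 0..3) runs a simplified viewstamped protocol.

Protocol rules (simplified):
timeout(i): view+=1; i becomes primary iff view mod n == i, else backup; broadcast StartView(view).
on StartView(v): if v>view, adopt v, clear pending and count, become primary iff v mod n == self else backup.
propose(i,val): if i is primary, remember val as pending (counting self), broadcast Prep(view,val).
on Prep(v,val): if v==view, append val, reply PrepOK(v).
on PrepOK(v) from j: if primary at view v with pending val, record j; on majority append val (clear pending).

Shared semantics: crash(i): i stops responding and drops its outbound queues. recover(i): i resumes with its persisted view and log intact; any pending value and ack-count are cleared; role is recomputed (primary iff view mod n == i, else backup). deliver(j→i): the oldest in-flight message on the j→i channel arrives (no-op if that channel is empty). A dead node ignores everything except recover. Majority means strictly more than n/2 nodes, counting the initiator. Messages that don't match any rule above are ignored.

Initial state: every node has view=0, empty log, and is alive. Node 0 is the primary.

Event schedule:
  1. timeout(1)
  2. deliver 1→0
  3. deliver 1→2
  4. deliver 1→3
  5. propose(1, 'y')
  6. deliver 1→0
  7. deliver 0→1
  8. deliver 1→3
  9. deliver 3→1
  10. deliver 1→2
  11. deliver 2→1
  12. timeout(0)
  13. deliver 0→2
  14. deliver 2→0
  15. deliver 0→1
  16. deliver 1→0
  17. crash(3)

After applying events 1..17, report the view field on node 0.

after 1 — timeout(1): n1:prim/v1/[-]
after 2 — deliver 1→0: n0:back/v1/[-]
after 3 — deliver 1→2: n2:back/v1/[-]
after 4 — deliver 1→3: n3:back/v1/[-]
after 5 — propose(1,'y'): ·
after 6 — deliver 1→0: n0:back/v1/[y]
after 7 — deliver 0→1: ·
after 8 — deliver 1→3: n3:back/v1/[y]
after 9 — deliver 3→1: n1:prim/v1/[y]
after 10 — deliver 1→2: n2:back/v1/[y]
after 11 — deliver 2→1: ·
after 12 — timeout(0): n0:back/v2/[y]
after 13 — deliver 0→2: n2:prim/v2/[y]
after 14 — deliver 2→0: ·
after 15 — deliver 0→1: n1:back/v2/[y]
after 16 — deliver 1→0: ·
after 17 — crash(3): n3:✗back/v1/[y]

2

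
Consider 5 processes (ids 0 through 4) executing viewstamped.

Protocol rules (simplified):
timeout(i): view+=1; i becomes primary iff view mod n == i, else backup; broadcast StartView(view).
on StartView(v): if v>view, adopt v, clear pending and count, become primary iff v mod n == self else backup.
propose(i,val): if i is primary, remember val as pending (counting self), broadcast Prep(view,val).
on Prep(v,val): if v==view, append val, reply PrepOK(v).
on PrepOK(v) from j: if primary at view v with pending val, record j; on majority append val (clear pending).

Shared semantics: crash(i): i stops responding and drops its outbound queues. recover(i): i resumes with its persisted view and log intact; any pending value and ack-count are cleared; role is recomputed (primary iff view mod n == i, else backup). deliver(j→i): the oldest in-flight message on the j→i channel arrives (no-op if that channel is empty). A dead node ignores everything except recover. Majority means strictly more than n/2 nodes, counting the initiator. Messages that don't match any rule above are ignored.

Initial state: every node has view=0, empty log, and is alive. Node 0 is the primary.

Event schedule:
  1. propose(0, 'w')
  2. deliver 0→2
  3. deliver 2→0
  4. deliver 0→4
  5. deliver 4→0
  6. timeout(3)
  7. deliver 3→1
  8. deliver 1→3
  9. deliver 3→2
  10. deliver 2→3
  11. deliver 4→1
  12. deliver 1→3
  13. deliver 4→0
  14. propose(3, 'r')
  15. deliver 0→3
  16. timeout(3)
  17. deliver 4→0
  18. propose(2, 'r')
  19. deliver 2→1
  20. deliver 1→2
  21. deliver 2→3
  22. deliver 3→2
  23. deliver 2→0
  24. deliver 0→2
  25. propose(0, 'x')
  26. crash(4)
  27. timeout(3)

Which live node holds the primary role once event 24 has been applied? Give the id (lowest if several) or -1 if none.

0

1. propose(0,'w'):  nop
2. deliver 0→2:  <2:back v0 w>
3. deliver 2→0:  nop
4. deliver 0→4:  <4:back v0 w>
5. deliver 4→0:  <0:prim v0 w>
6. timeout(3):  <3:back v1 ->
7. deliver 3→1:  <1:prim v1 ->
8. deliver 1→3:  nop
9. deliver 3→2:  <2:back v1 w>
10. deliver 2→3:  nop
11. deliver 4→1:  nop
12. deliver 1→3:  nop
13. deliver 4→0:  nop
14. propose(3,'r'):  nop
15. deliver 0→3:  nop
16. timeout(3):  <3:back v2 ->
17. deliver 4→0:  nop
18. propose(2,'r'):  nop
19. deliver 2→1:  nop
20. deliver 1→2:  nop
21. deliver 2→3:  nop
22. deliver 3→2:  <2:prim v2 w>
23. deliver 2→0:  nop
24. deliver 0→2:  nop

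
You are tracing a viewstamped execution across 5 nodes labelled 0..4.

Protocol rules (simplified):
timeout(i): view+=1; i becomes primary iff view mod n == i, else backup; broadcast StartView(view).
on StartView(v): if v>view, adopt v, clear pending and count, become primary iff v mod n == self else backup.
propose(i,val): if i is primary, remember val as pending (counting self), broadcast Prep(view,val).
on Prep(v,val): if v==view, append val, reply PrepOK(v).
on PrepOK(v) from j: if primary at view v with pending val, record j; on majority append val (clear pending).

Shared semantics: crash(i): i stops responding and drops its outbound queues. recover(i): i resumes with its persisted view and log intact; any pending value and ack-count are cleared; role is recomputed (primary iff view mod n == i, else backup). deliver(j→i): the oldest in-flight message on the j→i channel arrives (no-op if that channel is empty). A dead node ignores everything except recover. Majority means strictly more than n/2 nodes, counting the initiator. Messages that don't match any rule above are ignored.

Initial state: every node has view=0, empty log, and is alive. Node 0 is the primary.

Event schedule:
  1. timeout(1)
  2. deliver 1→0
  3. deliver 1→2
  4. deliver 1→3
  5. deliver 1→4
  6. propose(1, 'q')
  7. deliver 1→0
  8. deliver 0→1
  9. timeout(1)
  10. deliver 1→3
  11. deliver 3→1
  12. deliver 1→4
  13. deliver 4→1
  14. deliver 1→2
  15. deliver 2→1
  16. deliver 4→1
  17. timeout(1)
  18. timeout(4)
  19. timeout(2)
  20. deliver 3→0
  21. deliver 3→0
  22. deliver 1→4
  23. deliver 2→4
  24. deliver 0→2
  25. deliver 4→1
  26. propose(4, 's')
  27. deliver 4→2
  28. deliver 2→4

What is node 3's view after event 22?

step 1 timeout(1): 1={prim,v=1,log=-}
step 2 deliver 1→0: 0={back,v=1,log=-}
step 3 deliver 1→2: 2={back,v=1,log=-}
step 4 deliver 1→3: 3={back,v=1,log=-}
step 5 deliver 1→4: 4={back,v=1,log=-}
step 6 propose(1,'q'): —
step 7 deliver 1→0: 0={back,v=1,log=q}
step 8 deliver 0→1: —
step 9 timeout(1): 1={back,v=2,log=-}
step 10 deliver 1→3: 3={back,v=1,log=q}
step 11 deliver 3→1: —
step 12 deliver 1→4: 4={back,v=1,log=q}
step 13 deliver 4→1: —
step 14 deliver 1→2: 2={back,v=1,log=q}
step 15 deliver 2→1: —
step 16 deliver 4→1: —
step 17 timeout(1): 1={back,v=3,log=-}
step 18 timeout(4): 4={back,v=2,log=q}
step 19 timeout(2): 2={prim,v=2,log=q}
step 20 deliver 3→0: —
step 21 deliver 3→0: —
step 22 deliver 1→4: —

1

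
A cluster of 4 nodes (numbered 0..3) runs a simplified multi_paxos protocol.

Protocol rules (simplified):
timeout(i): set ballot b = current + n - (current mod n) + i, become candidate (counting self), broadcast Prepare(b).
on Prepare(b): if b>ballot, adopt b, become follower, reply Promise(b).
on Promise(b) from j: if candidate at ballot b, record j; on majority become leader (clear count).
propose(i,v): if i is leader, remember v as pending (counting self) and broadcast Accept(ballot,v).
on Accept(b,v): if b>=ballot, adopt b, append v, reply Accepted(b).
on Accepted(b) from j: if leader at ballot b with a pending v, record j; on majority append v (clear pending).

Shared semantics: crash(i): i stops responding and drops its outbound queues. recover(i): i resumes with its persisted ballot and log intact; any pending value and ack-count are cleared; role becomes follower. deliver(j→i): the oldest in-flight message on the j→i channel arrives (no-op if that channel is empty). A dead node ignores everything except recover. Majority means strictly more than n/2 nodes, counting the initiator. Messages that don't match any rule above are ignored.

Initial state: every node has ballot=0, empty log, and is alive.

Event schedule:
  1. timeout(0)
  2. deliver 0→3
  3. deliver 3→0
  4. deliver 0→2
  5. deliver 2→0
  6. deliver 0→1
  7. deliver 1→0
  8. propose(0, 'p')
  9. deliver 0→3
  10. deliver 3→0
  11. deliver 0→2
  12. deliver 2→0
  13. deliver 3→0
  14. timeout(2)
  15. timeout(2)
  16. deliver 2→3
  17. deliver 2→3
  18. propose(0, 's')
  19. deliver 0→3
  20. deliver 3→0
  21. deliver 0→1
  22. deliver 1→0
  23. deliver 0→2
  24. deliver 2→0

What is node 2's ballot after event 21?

14

1. timeout(0):  <0:cand b4 ->
2. deliver 0→3:  <3:foll b4 ->
3. deliver 3→0:  nop
4. deliver 0→2:  <2:foll b4 ->
5. deliver 2→0:  <0:lead b4 ->
6. deliver 0→1:  <1:foll b4 ->
7. deliver 1→0:  nop
8. propose(0,'p'):  nop
9. deliver 0→3:  <3:foll b4 p>
10. deliver 3→0:  nop
11. deliver 0→2:  <2:foll b4 p>
12. deliver 2→0:  <0:lead b4 p>
13. deliver 3→0:  nop
14. timeout(2):  <2:cand b10 p>
15. timeout(2):  <2:cand b14 p>
16. deliver 2→3:  <3:foll b10 p>
17. deliver 2→3:  <3:foll b14 p>
18. propose(0,'s'):  nop
19. deliver 0→3:  nop
20. deliver 3→0:  nop
21. deliver 0→1:  <1:foll b4 p>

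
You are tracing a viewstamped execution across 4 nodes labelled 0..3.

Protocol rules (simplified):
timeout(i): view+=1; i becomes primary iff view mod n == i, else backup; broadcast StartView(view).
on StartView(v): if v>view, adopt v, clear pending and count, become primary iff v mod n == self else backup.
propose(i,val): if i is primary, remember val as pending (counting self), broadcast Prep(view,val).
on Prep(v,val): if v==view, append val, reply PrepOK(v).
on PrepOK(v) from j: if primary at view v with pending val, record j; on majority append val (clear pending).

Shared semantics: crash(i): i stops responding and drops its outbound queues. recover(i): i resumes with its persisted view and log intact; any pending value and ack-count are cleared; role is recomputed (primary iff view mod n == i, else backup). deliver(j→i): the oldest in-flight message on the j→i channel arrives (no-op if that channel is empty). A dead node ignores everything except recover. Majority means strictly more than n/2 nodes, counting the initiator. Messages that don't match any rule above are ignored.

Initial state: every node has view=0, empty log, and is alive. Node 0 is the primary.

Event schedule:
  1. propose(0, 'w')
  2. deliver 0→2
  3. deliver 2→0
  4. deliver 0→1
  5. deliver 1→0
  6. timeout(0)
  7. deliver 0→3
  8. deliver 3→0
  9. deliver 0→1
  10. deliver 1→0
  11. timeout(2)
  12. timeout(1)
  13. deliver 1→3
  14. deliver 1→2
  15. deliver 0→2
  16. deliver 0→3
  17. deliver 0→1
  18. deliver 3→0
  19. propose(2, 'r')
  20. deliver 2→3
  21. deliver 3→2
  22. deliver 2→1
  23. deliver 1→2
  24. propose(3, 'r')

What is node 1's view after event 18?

2

after 1 — propose(0,'w'): ·
after 2 — deliver 0→2: n2:back/v0/[w]
after 3 — deliver 2→0: ·
after 4 — deliver 0→1: n1:back/v0/[w]
after 5 — deliver 1→0: n0:prim/v0/[w]
after 6 — timeout(0): n0:back/v1/[w]
after 7 — deliver 0→3: n3:back/v0/[w]
after 8 — deliver 3→0: ·
after 9 — deliver 0→1: n1:prim/v1/[w]
after 10 — deliver 1→0: ·
after 11 — timeout(2): n2:back/v1/[w]
after 12 — timeout(1): n1:back/v2/[w]
after 13 — deliver 1→3: n3:back/v2/[w]
after 14 — deliver 1→2: n2:prim/v2/[w]
after 15 — deliver 0→2: ·
after 16 — deliver 0→3: ·
after 17 — deliver 0→1: ·
after 18 — deliver 3→0: ·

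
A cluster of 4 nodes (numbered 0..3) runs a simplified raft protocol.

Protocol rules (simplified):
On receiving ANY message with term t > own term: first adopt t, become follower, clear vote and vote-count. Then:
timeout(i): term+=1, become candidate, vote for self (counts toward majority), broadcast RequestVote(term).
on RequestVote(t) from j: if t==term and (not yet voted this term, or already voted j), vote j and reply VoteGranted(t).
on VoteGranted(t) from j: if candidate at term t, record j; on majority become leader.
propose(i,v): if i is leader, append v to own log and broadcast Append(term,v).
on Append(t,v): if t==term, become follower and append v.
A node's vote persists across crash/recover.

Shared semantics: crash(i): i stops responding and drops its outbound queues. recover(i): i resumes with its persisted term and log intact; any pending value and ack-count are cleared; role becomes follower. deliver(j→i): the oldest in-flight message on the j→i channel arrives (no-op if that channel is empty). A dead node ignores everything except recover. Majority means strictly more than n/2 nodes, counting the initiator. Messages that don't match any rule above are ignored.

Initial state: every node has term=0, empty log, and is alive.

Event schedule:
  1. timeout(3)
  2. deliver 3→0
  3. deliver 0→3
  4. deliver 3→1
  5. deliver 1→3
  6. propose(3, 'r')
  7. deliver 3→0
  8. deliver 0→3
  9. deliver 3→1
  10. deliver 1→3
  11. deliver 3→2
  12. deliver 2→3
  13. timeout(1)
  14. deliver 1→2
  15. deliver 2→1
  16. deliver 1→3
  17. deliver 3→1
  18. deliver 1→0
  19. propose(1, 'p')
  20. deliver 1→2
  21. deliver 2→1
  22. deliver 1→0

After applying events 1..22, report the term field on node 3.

step 1 timeout(3): 3={cand,t=1,log=-}
step 2 deliver 3→0: 0={foll,t=1,log=-}
step 3 deliver 0→3: —
step 4 deliver 3→1: 1={foll,t=1,log=-}
step 5 deliver 1→3: 3={lead,t=1,log=-}
step 6 propose(3,'r'): 3={lead,t=1,log=r}
step 7 deliver 3→0: 0={foll,t=1,log=r}
step 8 deliver 0→3: —
step 9 deliver 3→1: 1={foll,t=1,log=r}
step 10 deliver 1→3: —
step 11 deliver 3→2: 2={foll,t=1,log=-}
step 12 deliver 2→3: —
step 13 timeout(1): 1={cand,t=2,log=r}
step 14 deliver 1→2: 2={foll,t=2,log=-}
step 15 deliver 2→1: —
step 16 deliver 1→3: 3={foll,t=2,log=r}
step 17 deliver 3→1: 1={lead,t=2,log=r}
step 18 deliver 1→0: 0={foll,t=2,log=r}
step 19 propose(1,'p'): 1={lead,t=2,log=r,p}
step 20 deliver 1→2: 2={foll,t=2,log=p}
step 21 deliver 2→1: —
step 22 deliver 1→0: 0={foll,t=2,log=r,p}

2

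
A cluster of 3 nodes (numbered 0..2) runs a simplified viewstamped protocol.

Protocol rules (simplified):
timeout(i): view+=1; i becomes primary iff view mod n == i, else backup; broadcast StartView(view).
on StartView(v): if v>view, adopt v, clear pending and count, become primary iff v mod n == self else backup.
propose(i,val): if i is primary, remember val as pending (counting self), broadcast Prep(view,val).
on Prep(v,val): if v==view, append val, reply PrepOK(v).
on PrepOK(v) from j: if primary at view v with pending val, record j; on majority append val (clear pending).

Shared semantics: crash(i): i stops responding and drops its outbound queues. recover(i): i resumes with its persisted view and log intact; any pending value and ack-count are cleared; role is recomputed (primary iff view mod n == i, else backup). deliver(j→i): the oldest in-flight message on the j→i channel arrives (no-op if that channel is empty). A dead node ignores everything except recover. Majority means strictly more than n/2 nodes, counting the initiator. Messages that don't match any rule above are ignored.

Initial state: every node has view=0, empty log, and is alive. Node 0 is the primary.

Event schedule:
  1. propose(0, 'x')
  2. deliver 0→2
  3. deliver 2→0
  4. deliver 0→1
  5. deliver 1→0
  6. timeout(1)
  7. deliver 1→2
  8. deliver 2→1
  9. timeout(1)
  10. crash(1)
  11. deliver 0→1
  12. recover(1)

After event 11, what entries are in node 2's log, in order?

x

after 1 — propose(0,'x'): ·
after 2 — deliver 0→2: n2:back/v0/[x]
after 3 — deliver 2→0: n0:prim/v0/[x]
after 4 — deliver 0→1: n1:back/v0/[x]
after 5 — deliver 1→0: ·
after 6 — timeout(1): n1:prim/v1/[x]
after 7 — deliver 1→2: n2:back/v1/[x]
after 8 — deliver 2→1: ·
after 9 — timeout(1): n1:back/v2/[x]
after 10 — crash(1): n1:✗back/v2/[x]
after 11 — deliver 0→1: ·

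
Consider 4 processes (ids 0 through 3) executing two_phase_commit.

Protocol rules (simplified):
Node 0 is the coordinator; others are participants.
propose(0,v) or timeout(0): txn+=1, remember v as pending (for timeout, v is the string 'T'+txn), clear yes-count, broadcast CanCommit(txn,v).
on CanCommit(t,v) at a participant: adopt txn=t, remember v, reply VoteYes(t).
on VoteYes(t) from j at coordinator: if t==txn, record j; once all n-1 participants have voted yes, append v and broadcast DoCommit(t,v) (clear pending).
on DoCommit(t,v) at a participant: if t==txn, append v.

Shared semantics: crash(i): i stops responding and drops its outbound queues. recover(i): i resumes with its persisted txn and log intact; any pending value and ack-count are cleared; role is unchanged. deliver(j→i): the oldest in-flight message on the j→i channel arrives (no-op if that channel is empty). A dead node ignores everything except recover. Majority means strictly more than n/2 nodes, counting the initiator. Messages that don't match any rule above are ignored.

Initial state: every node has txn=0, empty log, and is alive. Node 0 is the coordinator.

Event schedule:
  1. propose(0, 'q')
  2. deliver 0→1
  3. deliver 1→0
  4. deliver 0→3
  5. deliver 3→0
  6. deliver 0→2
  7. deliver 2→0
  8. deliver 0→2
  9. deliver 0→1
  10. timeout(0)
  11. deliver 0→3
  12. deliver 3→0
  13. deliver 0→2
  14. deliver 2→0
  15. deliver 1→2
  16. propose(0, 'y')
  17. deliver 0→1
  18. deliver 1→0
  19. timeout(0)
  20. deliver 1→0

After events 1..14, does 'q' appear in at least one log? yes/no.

yes

after 1 — propose(0,'q'): n0:coor/t1/[-]
after 2 — deliver 0→1: n1:part/t1/[-]
after 3 — deliver 1→0: ·
after 4 — deliver 0→3: n3:part/t1/[-]
after 5 — deliver 3→0: ·
after 6 — deliver 0→2: n2:part/t1/[-]
after 7 — deliver 2→0: n0:coor/t1/[q]
after 8 — deliver 0→2: n2:part/t1/[q]
after 9 — deliver 0→1: n1:part/t1/[q]
after 10 — timeout(0): n0:coor/t2/[q]
after 11 — deliver 0→3: n3:part/t1/[q]
after 12 — deliver 3→0: ·
after 13 — deliver 0→2: n2:part/t2/[q]
after 14 — deliver 2→0: ·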